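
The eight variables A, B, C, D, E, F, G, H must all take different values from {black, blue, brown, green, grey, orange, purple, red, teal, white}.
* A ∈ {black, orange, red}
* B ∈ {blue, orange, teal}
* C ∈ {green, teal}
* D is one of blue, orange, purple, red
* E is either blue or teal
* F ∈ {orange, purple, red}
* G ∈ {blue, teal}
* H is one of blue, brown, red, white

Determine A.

E and G between them cover only {blue, teal} — a naked pair. Remove those values from B, C, D, H.
B has just one choice, so B = orange. Strike orange from A, D, F.
C has just one choice, so C = green.
D and F share exactly the 2 values {purple, red}; by pigeonhole those values go to them, so strike purple, red from A, H.
So A = black.

black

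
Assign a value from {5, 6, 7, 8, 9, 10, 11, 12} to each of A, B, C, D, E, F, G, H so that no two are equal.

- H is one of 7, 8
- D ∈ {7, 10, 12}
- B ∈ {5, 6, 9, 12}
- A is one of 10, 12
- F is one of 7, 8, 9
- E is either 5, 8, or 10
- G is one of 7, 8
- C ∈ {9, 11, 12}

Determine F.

9

Among the 8 variables, 6 fits only B (and all 8 values in {5, 6, 7, 8, 9, 10, 11, 12} must be used), so B = 6.
The 7 still-open variables together cover exactly {5, 7, 8, 9, 10, 11, 12} — 7 values for 7 variables — and 5 appears only in E's list, so E = 5.
The 6 still-open variables draw from only 6 values {7, 8, 9, 10, 11, 12}, so each is used; only C can be 11, hence C = 11.
The 5 still-open variables together cover exactly {7, 8, 9, 10, 12} — 5 values for 5 variables — and 9 appears only in F's list, so F = 9.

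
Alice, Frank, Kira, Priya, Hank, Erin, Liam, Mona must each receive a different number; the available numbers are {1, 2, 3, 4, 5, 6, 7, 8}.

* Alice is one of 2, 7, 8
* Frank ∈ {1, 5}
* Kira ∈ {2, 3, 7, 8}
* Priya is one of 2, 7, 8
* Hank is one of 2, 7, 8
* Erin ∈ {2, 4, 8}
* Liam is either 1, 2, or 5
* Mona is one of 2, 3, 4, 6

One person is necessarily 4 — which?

The 8 variables together cover exactly {1, 2, 3, 4, 5, 6, 7, 8} — 8 values for 8 variables — and 6 appears only in Mona's list, so Mona = 6.
The 7 still-open variables together cover exactly {1, 2, 3, 4, 5, 7, 8} — 7 values for 7 variables — and 3 appears only in Kira's list, so Kira = 3.
The 6 still-open variables draw from only 6 values {1, 2, 4, 5, 7, 8}, so each is used; only Erin can be 4, hence Erin = 4.

Erin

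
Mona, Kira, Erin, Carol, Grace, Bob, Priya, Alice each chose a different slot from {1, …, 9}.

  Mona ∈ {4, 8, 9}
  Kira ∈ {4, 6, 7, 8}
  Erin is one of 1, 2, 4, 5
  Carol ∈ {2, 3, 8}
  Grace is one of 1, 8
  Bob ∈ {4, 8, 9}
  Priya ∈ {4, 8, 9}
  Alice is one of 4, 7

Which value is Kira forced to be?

6

Mona, Bob, Priya between them cover only {4, 8, 9} — a naked triple. Remove those values from Kira, Erin, Carol, Grace, Alice.
Grace has just one choice, so Grace = 1. So Erin can't be 1.
Alice has just one choice, so Alice = 7. Strike 7 from Kira.
So Kira = 6.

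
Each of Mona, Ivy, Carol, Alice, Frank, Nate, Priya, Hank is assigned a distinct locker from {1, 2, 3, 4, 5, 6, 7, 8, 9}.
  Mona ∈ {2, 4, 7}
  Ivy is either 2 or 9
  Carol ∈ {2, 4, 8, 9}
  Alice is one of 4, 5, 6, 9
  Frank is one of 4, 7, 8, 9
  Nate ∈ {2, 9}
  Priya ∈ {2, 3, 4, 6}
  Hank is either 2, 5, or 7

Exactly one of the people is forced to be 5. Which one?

Hank

The 8 variables together cover exactly {2, 3, 4, 5, 6, 7, 8, 9} — 8 values for 8 variables — and 3 appears only in Priya's list, so Priya = 3.
The 7 still-open variables together cover exactly {2, 4, 5, 6, 7, 8, 9} — 7 values for 7 variables — and 6 appears only in Alice's list, so Alice = 6.
The 6 still-open variables together cover exactly {2, 4, 5, 7, 8, 9} — 6 values for 6 variables — and 5 appears only in Hank's list, so Hank = 5.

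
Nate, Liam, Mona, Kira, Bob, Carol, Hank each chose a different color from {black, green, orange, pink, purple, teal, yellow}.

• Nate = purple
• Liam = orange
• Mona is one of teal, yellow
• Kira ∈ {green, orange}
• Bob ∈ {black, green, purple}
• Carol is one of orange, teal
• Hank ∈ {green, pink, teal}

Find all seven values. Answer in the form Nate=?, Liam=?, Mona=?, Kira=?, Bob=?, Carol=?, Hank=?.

Nate=purple, Liam=orange, Mona=yellow, Kira=green, Bob=black, Carol=teal, Hank=pink

Nate must be purple (only option left). So Bob can't be purple.
Liam must be orange (only option left). Strike orange from Kira, Carol.
That leaves Kira = green. Strike green from Bob, Hank.
Bob must be black (only option left).
That leaves Carol = teal. Strike teal from Mona, Hank.
Hank must be pink (only option left).
Mona must be yellow (only option left).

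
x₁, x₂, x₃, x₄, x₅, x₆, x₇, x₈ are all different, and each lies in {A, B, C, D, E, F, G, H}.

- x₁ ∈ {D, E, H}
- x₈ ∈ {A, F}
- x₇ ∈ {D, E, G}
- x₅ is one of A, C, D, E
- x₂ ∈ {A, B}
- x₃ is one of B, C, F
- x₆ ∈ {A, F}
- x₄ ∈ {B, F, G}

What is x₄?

Among the 8 variables, H fits only x₁ (and all 8 values in {A, B, C, D, E, F, G, H} must be used), so x₁ = H.
x₆ and x₈ share exactly the 2 values {A, F}; by pigeonhole those values go to them, so strike A, F from x₂, x₃, x₄, x₅.
x₂ must be B (only option left). Strike B from x₃, x₄.
So x₄ = G.

G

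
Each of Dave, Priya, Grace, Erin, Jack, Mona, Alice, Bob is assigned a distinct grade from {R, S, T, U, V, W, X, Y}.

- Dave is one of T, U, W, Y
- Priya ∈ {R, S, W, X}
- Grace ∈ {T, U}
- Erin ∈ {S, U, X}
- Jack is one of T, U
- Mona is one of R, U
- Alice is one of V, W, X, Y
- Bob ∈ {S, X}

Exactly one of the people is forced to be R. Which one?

Mona

The 8 variables together cover exactly {R, S, T, U, V, W, X, Y} — 8 values for 8 variables — and V appears only in Alice's list, so Alice = V.
The 7 still-open variables together cover exactly {R, S, T, U, W, X, Y} — 7 values for 7 variables — and Y appears only in Dave's list, so Dave = Y.
Among the 6 still-open variables, W fits only Priya (and all 6 values in {R, S, T, U, W, X} must be used), so Priya = W.
The 5 still-open variables together cover exactly {R, S, T, U, X} — 5 values for 5 variables — and R appears only in Mona's list, so Mona = R.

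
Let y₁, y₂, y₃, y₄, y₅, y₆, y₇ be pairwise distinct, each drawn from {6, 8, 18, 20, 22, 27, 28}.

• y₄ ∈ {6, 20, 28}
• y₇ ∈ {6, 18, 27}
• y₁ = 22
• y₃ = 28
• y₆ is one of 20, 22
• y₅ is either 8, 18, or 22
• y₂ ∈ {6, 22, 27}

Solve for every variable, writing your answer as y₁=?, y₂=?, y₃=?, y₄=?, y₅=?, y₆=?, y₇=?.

y₁ has just one choice, so y₁ = 22. Remove 22 from y₂, y₅, y₆.
y₃'s domain is down to {28}, so y₃ = 28. Remove 28 from y₄.
y₆'s domain is down to {20}, so y₆ = 20. Eliminate 20 elsewhere: y₄.
y₄ has just one choice, so y₄ = 6. Remove 6 from y₂, y₇.
y₂'s domain is down to {27}, so y₂ = 27. Strike 27 from y₇.
y₇ has just one choice, so y₇ = 18. Strike 18 from y₅.
y₅ has just one choice, so y₅ = 8.

y₁=22, y₂=27, y₃=28, y₄=6, y₅=8, y₆=20, y₇=18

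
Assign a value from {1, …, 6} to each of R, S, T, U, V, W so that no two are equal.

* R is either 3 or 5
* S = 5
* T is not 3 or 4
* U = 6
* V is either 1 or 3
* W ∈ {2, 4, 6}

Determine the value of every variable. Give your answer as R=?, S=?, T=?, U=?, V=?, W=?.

R=3, S=5, T=2, U=6, V=1, W=4

S has just one choice, so S = 5. So R, T can't be 5.
U's domain is down to {6}, so U = 6. Remove 6 from T, W.
R's domain is down to {3}, so R = 3. So V can't be 3.
That leaves V = 1. Eliminate 1 elsewhere: T.
T has just one choice, so T = 2. So W can't be 2.
W has just one choice, so W = 4.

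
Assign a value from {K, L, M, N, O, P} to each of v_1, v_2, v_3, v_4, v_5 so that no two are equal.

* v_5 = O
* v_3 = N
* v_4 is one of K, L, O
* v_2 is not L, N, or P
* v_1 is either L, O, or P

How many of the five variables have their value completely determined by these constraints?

2

v_3's domain is down to {N}, so v_3 = N.
That leaves v_5 = O. Remove O from v_1, v_2, v_4.
Determined: v_3=N, v_5=O. The other variables each still have more than one consistent value. That makes 2.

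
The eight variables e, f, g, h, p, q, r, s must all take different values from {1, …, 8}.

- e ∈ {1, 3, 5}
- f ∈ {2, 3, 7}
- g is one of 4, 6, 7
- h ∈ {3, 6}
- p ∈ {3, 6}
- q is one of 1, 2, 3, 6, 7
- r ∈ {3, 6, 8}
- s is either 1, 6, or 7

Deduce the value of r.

8

The 8 variables draw from only 8 values {1, 2, 3, 4, 5, 6, 7, 8}, so each is used; only g can be 4, hence g = 4.
The 7 still-open variables together cover exactly {1, 2, 3, 5, 6, 7, 8} — 7 values for 7 variables — and 5 appears only in e's list, so e = 5.
Among the 6 still-open variables, 8 fits only r (and all 6 values in {1, 2, 3, 6, 7, 8} must be used), so r = 8.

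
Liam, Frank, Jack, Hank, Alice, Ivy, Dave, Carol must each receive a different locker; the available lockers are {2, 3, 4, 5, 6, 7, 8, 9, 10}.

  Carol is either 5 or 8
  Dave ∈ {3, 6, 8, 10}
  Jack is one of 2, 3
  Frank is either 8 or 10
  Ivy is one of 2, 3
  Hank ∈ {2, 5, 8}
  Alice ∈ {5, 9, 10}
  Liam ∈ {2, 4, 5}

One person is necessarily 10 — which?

The 8 variables draw from only 8 values {2, 3, 4, 5, 6, 8, 9, 10}, so each is used; only Liam can be 4, hence Liam = 4.
Among the 7 still-open variables, 6 fits only Dave (and all 7 values in {2, 3, 5, 6, 8, 9, 10} must be used), so Dave = 6.
The 6 still-open variables draw from only 6 values {2, 3, 5, 8, 9, 10}, so each is used; only Alice can be 9, hence Alice = 9.
The 5 still-open variables together cover exactly {2, 3, 5, 8, 10} — 5 values for 5 variables — and 10 appears only in Frank's list, so Frank = 10.

Frank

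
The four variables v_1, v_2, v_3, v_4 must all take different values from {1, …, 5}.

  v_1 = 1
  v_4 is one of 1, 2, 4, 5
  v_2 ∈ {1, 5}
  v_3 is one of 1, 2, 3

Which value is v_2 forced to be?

5

v_1's domain is down to {1}, so v_1 = 1. Remove 1 from v_2, v_3, v_4.
So v_2 = 5.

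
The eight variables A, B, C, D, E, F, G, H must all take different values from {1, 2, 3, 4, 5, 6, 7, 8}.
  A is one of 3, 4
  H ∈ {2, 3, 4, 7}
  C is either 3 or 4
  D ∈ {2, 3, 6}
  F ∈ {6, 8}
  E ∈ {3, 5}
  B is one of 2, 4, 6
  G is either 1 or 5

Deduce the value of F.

The 8 variables together cover exactly {1, 2, 3, 4, 5, 6, 7, 8} — 8 values for 8 variables — and 1 appears only in G's list, so G = 1.
The 7 still-open variables draw from only 7 values {2, 3, 4, 5, 6, 7, 8}, so each is used; only E can be 5, hence E = 5.
The 6 still-open variables draw from only 6 values {2, 3, 4, 6, 7, 8}, so each is used; only H can be 7, hence H = 7.
Among the 5 still-open variables, 8 fits only F (and all 5 values in {2, 3, 4, 6, 8} must be used), so F = 8.

8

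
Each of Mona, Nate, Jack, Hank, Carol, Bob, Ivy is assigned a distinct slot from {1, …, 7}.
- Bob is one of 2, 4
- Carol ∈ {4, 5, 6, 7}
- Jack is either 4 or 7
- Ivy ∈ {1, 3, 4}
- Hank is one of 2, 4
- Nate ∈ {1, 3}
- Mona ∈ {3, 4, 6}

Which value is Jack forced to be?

7

The 7 variables draw from only 7 values {1, 2, 3, 4, 5, 6, 7}, so each is used; only Carol can be 5, hence Carol = 5.
Among the 6 still-open variables, 6 fits only Mona (and all 6 values in {1, 2, 3, 4, 6, 7} must be used), so Mona = 6.
The 5 still-open variables draw from only 5 values {1, 2, 3, 4, 7}, so each is used; only Jack can be 7, hence Jack = 7.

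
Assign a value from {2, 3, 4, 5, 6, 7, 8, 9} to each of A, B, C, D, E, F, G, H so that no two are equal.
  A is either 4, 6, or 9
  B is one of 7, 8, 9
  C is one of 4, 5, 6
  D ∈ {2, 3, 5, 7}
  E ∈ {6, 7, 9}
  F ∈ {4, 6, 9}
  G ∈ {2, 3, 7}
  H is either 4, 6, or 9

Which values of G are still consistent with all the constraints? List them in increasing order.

Among the 8 variables, 8 fits only B (and all 8 values in {2, 3, 4, 5, 6, 7, 8, 9} must be used), so B = 8.
The 3 variables A, F, H are confined to {4, 6, 9}, which locks those values in; drop them from C, E.
C must be 5 (only option left). Strike 5 from D.
E has just one choice, so E = 7. Strike 7 from D, G.
No further eliminations apply; G can still be any of 2, 3.

2, 3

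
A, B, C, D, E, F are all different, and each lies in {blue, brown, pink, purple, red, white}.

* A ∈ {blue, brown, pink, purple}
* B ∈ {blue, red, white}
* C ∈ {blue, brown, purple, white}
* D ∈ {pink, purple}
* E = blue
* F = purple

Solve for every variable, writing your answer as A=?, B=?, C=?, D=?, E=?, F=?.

E's domain is down to {blue}, so E = blue. Strike blue from A, B, C.
That leaves F = purple. Remove purple from A, C, D.
D must be pink (only option left). Eliminate pink elsewhere: A.
That leaves A = brown. Remove brown from C.
C has just one choice, so C = white. Strike white from B.
B must be red (only option left).

A=brown, B=red, C=white, D=pink, E=blue, F=purple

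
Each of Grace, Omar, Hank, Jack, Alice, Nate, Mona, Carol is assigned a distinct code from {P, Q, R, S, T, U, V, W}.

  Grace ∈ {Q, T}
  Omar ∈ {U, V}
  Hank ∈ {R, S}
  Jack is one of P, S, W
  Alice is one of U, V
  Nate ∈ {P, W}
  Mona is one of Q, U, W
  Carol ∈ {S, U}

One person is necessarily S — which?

Carol

The 8 variables together cover exactly {P, Q, R, S, T, U, V, W} — 8 values for 8 variables — and R appears only in Hank's list, so Hank = R.
The 7 still-open variables draw from only 7 values {P, Q, S, T, U, V, W}, so each is used; only Grace can be T, hence Grace = T.
The 6 still-open variables together cover exactly {P, Q, S, U, V, W} — 6 values for 6 variables — and Q appears only in Mona's list, so Mona = Q.
The 2 variables Omar and Alice are confined to {U, V}, which locks those values in; drop them from Carol.
So S goes to Carol.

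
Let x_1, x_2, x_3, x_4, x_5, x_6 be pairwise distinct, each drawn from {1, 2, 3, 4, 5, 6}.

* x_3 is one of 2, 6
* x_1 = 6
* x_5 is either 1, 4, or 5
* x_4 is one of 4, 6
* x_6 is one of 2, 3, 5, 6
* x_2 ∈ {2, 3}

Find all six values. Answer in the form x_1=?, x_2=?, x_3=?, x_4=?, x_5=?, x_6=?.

x_1=6, x_2=3, x_3=2, x_4=4, x_5=1, x_6=5

x_1 has just one choice, so x_1 = 6. So x_3, x_4, x_6 can't be 6.
x_3's domain is down to {2}, so x_3 = 2. Eliminate 2 elsewhere: x_2, x_6.
x_4's domain is down to {4}, so x_4 = 4. Eliminate 4 elsewhere: x_5.
x_2's domain is down to {3}, so x_2 = 3. Eliminate 3 elsewhere: x_6.
x_6's domain is down to {5}, so x_6 = 5. Strike 5 from x_5.
That leaves x_5 = 1.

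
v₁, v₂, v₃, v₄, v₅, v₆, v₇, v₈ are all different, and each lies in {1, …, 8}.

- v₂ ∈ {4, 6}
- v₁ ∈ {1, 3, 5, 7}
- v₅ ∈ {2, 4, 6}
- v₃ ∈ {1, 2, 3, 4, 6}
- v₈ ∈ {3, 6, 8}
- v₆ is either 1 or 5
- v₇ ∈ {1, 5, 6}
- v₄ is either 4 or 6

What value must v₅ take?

Among the 8 variables, 7 fits only v₁ (and all 8 values in {1, 2, 3, 4, 5, 6, 7, 8} must be used), so v₁ = 7.
Among the 7 still-open variables, 8 fits only v₈ (and all 7 values in {1, 2, 3, 4, 5, 6, 8} must be used), so v₈ = 8.
The 6 still-open variables together cover exactly {1, 2, 3, 4, 5, 6} — 6 values for 6 variables — and 3 appears only in v₃'s list, so v₃ = 3.
The 5 still-open variables together cover exactly {1, 2, 4, 5, 6} — 5 values for 5 variables — and 2 appears only in v₅'s list, so v₅ = 2.

2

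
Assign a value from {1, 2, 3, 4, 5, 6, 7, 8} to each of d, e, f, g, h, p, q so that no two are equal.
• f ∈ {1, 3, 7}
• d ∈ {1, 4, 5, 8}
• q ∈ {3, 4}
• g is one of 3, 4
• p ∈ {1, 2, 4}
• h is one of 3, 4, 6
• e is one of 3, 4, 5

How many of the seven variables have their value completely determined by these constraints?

2

The 2 variables g and q are confined to {3, 4}, which locks those values in; drop them from d, e, f, h, p.
e has just one choice, so e = 5. So d can't be 5.
That leaves h = 6.
Determined: e=5, h=6. The other variables each still have more than one consistent value. That makes 2.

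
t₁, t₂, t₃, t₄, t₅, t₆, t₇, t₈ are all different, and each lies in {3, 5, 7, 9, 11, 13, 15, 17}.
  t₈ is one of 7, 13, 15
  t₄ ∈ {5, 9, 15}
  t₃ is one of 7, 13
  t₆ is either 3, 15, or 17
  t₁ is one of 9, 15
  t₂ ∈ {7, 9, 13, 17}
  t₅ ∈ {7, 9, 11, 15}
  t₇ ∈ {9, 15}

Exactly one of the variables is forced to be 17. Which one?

t₂

The 8 variables draw from only 8 values {3, 5, 7, 9, 11, 13, 15, 17}, so each is used; only t₆ can be 3, hence t₆ = 3.
The 7 still-open variables together cover exactly {5, 7, 9, 11, 13, 15, 17} — 7 values for 7 variables — and 5 appears only in t₄'s list, so t₄ = 5.
The 6 still-open variables draw from only 6 values {7, 9, 11, 13, 15, 17}, so each is used; only t₅ can be 11, hence t₅ = 11.
The 5 still-open variables draw from only 5 values {7, 9, 13, 15, 17}, so each is used; only t₂ can be 17, hence t₂ = 17.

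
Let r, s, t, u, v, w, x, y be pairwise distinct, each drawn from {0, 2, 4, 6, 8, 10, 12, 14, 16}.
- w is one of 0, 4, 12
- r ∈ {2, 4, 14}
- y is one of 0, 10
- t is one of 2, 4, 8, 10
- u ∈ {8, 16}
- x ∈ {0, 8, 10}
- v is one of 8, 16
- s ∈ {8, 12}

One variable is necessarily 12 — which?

The 8 variables draw from only 8 values {0, 2, 4, 8, 10, 12, 14, 16}, so each is used; only r can be 14, hence r = 14.
The 7 still-open variables draw from only 7 values {0, 2, 4, 8, 10, 12, 16}, so each is used; only t can be 2, hence t = 2.
Among the 6 still-open variables, 4 fits only w (and all 6 values in {0, 4, 8, 10, 12, 16} must be used), so w = 4.
Among the 5 still-open variables, 12 fits only s (and all 5 values in {0, 8, 10, 12, 16} must be used), so s = 12.

s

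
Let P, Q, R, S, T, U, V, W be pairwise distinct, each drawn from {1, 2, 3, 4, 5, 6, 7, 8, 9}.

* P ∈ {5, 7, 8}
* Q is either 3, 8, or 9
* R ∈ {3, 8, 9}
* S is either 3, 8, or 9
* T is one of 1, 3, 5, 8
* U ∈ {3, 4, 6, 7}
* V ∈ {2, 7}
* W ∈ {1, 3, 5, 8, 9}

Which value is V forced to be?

2

Q, R, S between them cover only {3, 8, 9} — a naked triple. Remove those values from P, T, U, W.
T and W between them cover only {1, 5} — a naked pair. Remove those values from P.
P has just one choice, so P = 7. Eliminate 7 elsewhere: U, V.
So V = 2.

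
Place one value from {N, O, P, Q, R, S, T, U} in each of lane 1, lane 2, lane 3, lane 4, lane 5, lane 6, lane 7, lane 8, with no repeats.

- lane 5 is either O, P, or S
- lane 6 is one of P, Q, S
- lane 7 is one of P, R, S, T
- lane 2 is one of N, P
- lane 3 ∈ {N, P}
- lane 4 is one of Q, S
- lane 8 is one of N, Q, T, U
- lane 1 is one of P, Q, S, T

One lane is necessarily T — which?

Among the 8 variables, O fits only lane 5 (and all 8 values in {N, O, P, Q, R, S, T, U} must be used), so lane 5 = O.
The 7 still-open variables draw from only 7 values {N, P, Q, R, S, T, U}, so each is used; only lane 7 can be R, hence lane 7 = R.
The 6 still-open variables draw from only 6 values {N, P, Q, S, T, U}, so each is used; only lane 8 can be U, hence lane 8 = U.
The 5 still-open variables together cover exactly {N, P, Q, S, T} — 5 values for 5 variables — and T appears only in lane 1's list, so lane 1 = T.

lane 1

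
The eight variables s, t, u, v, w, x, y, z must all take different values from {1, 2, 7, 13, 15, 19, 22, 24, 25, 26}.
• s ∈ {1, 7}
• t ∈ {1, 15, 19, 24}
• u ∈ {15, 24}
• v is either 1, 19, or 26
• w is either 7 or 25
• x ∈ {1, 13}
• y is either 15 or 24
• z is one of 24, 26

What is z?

26

The 8 variables together cover exactly {1, 7, 13, 15, 19, 24, 25, 26} — 8 values for 8 variables — and 13 appears only in x's list, so x = 13.
The 7 still-open variables draw from only 7 values {1, 7, 15, 19, 24, 25, 26}, so each is used; only w can be 25, hence w = 25.
The 6 still-open variables together cover exactly {1, 7, 15, 19, 24, 26} — 6 values for 6 variables — and 7 appears only in s's list, so s = 7.
u and y between them cover only {15, 24} — a naked pair. Remove those values from t, z.
So z = 26.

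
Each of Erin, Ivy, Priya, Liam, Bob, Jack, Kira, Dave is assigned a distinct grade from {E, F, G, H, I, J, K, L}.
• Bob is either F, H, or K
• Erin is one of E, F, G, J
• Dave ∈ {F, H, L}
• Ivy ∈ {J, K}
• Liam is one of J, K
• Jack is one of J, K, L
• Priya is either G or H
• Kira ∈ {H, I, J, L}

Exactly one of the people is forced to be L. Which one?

Among the 8 variables, E fits only Erin (and all 8 values in {E, F, G, H, I, J, K, L} must be used), so Erin = E.
The 7 still-open variables draw from only 7 values {F, G, H, I, J, K, L}, so each is used; only Priya can be G, hence Priya = G.
Among the 6 still-open variables, I fits only Kira (and all 6 values in {F, H, I, J, K, L} must be used), so Kira = I.
The 2 variables Ivy and Liam are confined to {J, K}, which locks those values in; drop them from Bob, Jack.
So L goes to Jack.

Jack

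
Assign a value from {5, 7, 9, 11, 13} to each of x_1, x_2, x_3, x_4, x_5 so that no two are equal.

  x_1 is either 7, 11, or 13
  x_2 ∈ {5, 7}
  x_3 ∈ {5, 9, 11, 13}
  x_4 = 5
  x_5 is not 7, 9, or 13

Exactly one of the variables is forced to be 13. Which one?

x_1

x_4 must be 5 (only option left). Remove 5 from x_2, x_3, x_5.
x_5's domain is down to {11}, so x_5 = 11. So x_1, x_3 can't be 11.
x_2's domain is down to {7}, so x_2 = 7. Remove 7 from x_1.
So 13 goes to x_1.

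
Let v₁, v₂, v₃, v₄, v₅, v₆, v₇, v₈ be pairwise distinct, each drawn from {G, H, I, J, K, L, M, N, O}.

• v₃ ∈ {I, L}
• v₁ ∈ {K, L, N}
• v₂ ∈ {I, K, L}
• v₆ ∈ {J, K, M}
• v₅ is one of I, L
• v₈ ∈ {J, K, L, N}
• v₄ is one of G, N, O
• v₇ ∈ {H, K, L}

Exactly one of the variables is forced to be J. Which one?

v₃ and v₅ share exactly the 2 values {I, L}; by pigeonhole those values go to them, so strike I, L from v₁, v₂, v₇, v₈.
v₂'s domain is down to {K}, so v₂ = K. Eliminate K elsewhere: v₁, v₆, v₇, v₈.
v₇'s domain is down to {H}, so v₇ = H.
v₁ has just one choice, so v₁ = N. So v₄, v₈ can't be N.
So J goes to v₈.

v₈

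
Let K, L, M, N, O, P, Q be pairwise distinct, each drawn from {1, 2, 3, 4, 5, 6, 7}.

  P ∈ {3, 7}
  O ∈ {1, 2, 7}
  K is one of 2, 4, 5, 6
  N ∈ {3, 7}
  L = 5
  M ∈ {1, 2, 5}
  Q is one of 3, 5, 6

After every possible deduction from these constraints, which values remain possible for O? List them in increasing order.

L's domain is down to {5}, so L = 5. Strike 5 from K, M, Q.
The 6 still-open variables draw from only 6 values {1, 2, 3, 4, 6, 7}, so each is used; only K can be 4, hence K = 4.
The 5 still-open variables together cover exactly {1, 2, 3, 6, 7} — 5 values for 5 variables — and 6 appears only in Q's list, so Q = 6.
N and P share exactly the 2 values {3, 7}; by pigeonhole those values go to them, so strike 3, 7 from O.
No further eliminations apply; O can still be any of 1, 2.

1, 2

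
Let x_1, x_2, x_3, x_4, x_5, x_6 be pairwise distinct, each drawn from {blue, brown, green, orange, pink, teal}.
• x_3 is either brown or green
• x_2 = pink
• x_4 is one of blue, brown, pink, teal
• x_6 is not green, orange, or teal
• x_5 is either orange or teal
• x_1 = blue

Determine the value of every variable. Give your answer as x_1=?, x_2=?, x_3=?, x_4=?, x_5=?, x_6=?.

x_1's domain is down to {blue}, so x_1 = blue. So x_4, x_6 can't be blue.
That leaves x_2 = pink. Strike pink from x_4, x_6.
x_6 has just one choice, so x_6 = brown. So x_3, x_4 can't be brown.
That leaves x_3 = green.
That leaves x_4 = teal. So x_5 can't be teal.
x_5 has just one choice, so x_5 = orange.

x_1=blue, x_2=pink, x_3=green, x_4=teal, x_5=orange, x_6=brown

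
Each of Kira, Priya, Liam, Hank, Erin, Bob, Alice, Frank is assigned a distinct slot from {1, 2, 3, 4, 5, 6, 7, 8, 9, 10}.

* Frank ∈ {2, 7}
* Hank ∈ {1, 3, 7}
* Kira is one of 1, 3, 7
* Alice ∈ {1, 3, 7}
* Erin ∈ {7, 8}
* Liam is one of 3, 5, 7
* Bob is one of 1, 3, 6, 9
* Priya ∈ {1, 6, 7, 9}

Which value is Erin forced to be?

The 8 variables together cover exactly {1, 2, 3, 5, 6, 7, 8, 9} — 8 values for 8 variables — and 2 appears only in Frank's list, so Frank = 2.
The 7 still-open variables draw from only 7 values {1, 3, 5, 6, 7, 8, 9}, so each is used; only Liam can be 5, hence Liam = 5.
The 6 still-open variables together cover exactly {1, 3, 6, 7, 8, 9} — 6 values for 6 variables — and 8 appears only in Erin's list, so Erin = 8.

8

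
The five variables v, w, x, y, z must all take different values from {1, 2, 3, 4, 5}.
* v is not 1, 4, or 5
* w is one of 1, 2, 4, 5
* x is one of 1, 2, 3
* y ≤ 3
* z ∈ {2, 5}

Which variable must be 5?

The 5 variables together cover exactly {1, 2, 3, 4, 5} — 5 values for 5 variables — and 4 appears only in w's list, so w = 4.
Among the 4 still-open variables, 5 fits only z (and all 4 values in {1, 2, 3, 5} must be used), so z = 5.

z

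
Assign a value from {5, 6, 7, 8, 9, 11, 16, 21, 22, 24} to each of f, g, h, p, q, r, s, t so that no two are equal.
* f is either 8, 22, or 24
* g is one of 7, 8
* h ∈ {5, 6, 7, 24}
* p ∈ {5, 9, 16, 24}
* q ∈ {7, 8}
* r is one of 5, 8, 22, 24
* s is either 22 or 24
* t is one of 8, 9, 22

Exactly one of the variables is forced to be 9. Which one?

t

The 8 variables together cover exactly {5, 6, 7, 8, 9, 16, 22, 24} — 8 values for 8 variables — and 6 appears only in h's list, so h = 6.
Among the 7 still-open variables, 16 fits only p (and all 7 values in {5, 7, 8, 9, 16, 22, 24} must be used), so p = 16.
The 6 still-open variables draw from only 6 values {5, 7, 8, 9, 22, 24}, so each is used; only r can be 5, hence r = 5.
The 5 still-open variables draw from only 5 values {7, 8, 9, 22, 24}, so each is used; only t can be 9, hence t = 9.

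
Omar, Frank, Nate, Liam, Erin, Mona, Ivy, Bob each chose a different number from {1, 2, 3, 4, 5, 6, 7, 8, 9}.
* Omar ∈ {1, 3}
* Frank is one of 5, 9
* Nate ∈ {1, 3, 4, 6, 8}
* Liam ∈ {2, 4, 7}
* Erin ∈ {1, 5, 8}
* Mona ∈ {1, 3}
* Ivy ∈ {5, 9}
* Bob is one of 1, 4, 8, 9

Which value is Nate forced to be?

Omar and Mona between them cover only {1, 3} — a naked pair. Remove those values from Nate, Erin, Bob.
The 2 variables Frank and Ivy are confined to {5, 9}, which locks those values in; drop them from Erin, Bob.
Erin's domain is down to {8}, so Erin = 8. Eliminate 8 elsewhere: Nate, Bob.
Bob must be 4 (only option left). Eliminate 4 elsewhere: Nate, Liam.
So Nate = 6.

6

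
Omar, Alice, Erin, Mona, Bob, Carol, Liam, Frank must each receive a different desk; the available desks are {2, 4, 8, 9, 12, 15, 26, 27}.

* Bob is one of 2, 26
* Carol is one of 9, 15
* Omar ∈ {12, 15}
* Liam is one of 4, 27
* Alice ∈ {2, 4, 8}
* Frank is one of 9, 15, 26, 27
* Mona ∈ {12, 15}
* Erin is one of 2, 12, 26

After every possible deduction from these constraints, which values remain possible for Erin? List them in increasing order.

The 8 variables draw from only 8 values {2, 4, 8, 9, 12, 15, 26, 27}, so each is used; only Alice can be 8, hence Alice = 8.
The 7 still-open variables draw from only 7 values {2, 4, 9, 12, 15, 26, 27}, so each is used; only Liam can be 4, hence Liam = 4.
The 6 still-open variables draw from only 6 values {2, 9, 12, 15, 26, 27}, so each is used; only Frank can be 27, hence Frank = 27.
The 5 still-open variables together cover exactly {2, 9, 12, 15, 26} — 5 values for 5 variables — and 9 appears only in Carol's list, so Carol = 9.
Omar and Mona share exactly the 2 values {12, 15}; by pigeonhole those values go to them, so strike 12, 15 from Erin.
No further eliminations apply; Erin can still be any of 2, 26.

2, 26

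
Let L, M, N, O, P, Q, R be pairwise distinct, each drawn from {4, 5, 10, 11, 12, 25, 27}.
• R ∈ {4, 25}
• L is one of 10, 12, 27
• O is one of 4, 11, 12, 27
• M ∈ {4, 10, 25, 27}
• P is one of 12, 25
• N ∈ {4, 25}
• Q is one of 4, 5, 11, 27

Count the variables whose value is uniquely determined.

The 7 variables draw from only 7 values {4, 5, 10, 11, 12, 25, 27}, so each is used; only Q can be 5, hence Q = 5.
The 6 still-open variables draw from only 6 values {4, 10, 11, 12, 25, 27}, so each is used; only O can be 11, hence O = 11.
N and R share exactly the 2 values {4, 25}; by pigeonhole those values go to them, so strike 4, 25 from M, P.
P's domain is down to {12}, so P = 12. Remove 12 from L.
Determined: O=11, P=12, Q=5. The other variables each still have more than one consistent value. That makes 3.

3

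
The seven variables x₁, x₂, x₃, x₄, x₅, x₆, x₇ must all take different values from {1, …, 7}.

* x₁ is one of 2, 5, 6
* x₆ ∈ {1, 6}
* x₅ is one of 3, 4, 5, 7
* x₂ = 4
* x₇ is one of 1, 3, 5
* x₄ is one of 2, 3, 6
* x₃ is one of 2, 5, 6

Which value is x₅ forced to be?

7

x₂'s domain is down to {4}, so x₂ = 4. Remove 4 from x₅.
Among the 6 still-open variables, 7 fits only x₅ (and all 6 values in {1, 2, 3, 5, 6, 7} must be used), so x₅ = 7.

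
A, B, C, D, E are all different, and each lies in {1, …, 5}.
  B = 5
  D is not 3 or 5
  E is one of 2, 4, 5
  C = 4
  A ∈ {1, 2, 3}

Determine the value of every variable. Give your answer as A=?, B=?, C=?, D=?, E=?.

A=3, B=5, C=4, D=1, E=2

B's domain is down to {5}, so B = 5. Remove 5 from E.
That leaves C = 4. Eliminate 4 elsewhere: D, E.
E must be 2 (only option left). Eliminate 2 elsewhere: A, D.
D has just one choice, so D = 1. So A can't be 1.
That leaves A = 3.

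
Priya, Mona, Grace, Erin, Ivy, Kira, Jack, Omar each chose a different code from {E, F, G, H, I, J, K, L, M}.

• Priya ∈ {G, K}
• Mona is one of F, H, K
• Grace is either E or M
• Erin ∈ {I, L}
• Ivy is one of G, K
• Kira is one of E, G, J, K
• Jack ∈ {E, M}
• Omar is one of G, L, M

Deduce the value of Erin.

Priya and Ivy between them cover only {G, K} — a naked pair. Remove those values from Mona, Kira, Omar.
The 2 variables Grace and Jack are confined to {E, M}, which locks those values in; drop them from Kira, Omar.
Kira must be J (only option left).
Omar has just one choice, so Omar = L. Strike L from Erin.
So Erin = I.

I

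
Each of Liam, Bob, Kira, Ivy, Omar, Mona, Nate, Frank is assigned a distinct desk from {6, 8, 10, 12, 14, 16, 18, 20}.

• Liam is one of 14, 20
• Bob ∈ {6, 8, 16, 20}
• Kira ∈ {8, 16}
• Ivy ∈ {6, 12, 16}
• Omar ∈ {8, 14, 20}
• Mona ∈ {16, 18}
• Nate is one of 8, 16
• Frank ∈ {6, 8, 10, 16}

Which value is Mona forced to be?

18

The 8 variables together cover exactly {6, 8, 10, 12, 14, 16, 18, 20} — 8 values for 8 variables — and 10 appears only in Frank's list, so Frank = 10.
The 7 still-open variables draw from only 7 values {6, 8, 12, 14, 16, 18, 20}, so each is used; only Ivy can be 12, hence Ivy = 12.
The 6 still-open variables together cover exactly {6, 8, 14, 16, 18, 20} — 6 values for 6 variables — and 6 appears only in Bob's list, so Bob = 6.
The 5 still-open variables draw from only 5 values {8, 14, 16, 18, 20}, so each is used; only Mona can be 18, hence Mona = 18.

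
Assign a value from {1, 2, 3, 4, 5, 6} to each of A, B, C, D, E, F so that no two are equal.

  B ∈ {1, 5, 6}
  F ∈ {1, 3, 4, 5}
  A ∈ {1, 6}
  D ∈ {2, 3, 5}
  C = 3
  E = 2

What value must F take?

4

C has just one choice, so C = 3. Eliminate 3 elsewhere: D, F.
That leaves E = 2. Strike 2 from D.
D has just one choice, so D = 5. So B, F can't be 5.
Among the 3 still-open variables, 4 fits only F (and all 3 values in {1, 4, 6} must be used), so F = 4.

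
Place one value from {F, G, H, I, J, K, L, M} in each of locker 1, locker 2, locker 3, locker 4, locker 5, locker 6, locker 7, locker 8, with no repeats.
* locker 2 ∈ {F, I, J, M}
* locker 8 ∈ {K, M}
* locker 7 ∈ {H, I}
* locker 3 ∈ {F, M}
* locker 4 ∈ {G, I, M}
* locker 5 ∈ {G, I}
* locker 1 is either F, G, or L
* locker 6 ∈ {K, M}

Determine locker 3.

F

The 8 variables together cover exactly {F, G, H, I, J, K, L, M} — 8 values for 8 variables — and H appears only in locker 7's list, so locker 7 = H.
The 7 still-open variables together cover exactly {F, G, I, J, K, L, M} — 7 values for 7 variables — and J appears only in locker 2's list, so locker 2 = J.
The 6 still-open variables draw from only 6 values {F, G, I, K, L, M}, so each is used; only locker 1 can be L, hence locker 1 = L.
Among the 5 still-open variables, F fits only locker 3 (and all 5 values in {F, G, I, K, M} must be used), so locker 3 = F.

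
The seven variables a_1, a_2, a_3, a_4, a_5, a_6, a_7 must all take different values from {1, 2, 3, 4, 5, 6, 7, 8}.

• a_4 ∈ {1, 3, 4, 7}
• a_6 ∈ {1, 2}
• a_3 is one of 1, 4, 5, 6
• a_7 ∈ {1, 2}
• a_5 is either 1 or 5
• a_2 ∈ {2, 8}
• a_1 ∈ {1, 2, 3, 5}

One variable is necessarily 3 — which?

a_1

a_6 and a_7 share exactly the 2 values {1, 2}; by pigeonhole those values go to them, so strike 1, 2 from a_1, a_2, a_3, a_4, a_5.
That leaves a_2 = 8.
a_5 has just one choice, so a_5 = 5. Remove 5 from a_1, a_3.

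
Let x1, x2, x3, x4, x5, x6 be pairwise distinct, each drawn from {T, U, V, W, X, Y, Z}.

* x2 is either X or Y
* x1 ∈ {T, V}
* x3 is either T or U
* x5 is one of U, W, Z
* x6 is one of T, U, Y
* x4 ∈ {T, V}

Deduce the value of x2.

X

The 2 variables x1 and x4 are confined to {T, V}, which locks those values in; drop them from x3, x6.
That leaves x3 = U. Strike U from x5, x6.
x6's domain is down to {Y}, so x6 = Y. Remove Y from x2.
So x2 = X.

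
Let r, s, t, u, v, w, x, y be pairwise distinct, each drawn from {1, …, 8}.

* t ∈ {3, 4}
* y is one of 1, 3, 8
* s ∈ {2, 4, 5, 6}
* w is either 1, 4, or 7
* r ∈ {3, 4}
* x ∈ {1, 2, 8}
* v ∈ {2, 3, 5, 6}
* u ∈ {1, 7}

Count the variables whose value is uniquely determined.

The 2 variables r and t are confined to {3, 4}, which locks those values in; drop them from s, v, w, y.
u and w between them cover only {1, 7} — a naked pair. Remove those values from x, y.
That leaves y = 8. Strike 8 from x.
x must be 2 (only option left). So s, v can't be 2.
Determined: x=2, y=8. The other variables each still have more than one consistent value. That makes 2.

2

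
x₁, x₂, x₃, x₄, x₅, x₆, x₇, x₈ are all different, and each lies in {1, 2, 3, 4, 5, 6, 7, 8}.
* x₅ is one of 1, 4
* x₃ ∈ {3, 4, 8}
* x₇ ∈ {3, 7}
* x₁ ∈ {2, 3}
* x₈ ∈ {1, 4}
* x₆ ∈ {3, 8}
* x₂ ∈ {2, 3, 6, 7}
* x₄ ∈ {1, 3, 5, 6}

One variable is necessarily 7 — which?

The 8 variables draw from only 8 values {1, 2, 3, 4, 5, 6, 7, 8}, so each is used; only x₄ can be 5, hence x₄ = 5.
The 7 still-open variables together cover exactly {1, 2, 3, 4, 6, 7, 8} — 7 values for 7 variables — and 6 appears only in x₂'s list, so x₂ = 6.
Among the 6 still-open variables, 2 fits only x₁ (and all 6 values in {1, 2, 3, 4, 7, 8} must be used), so x₁ = 2.
Among the 5 still-open variables, 7 fits only x₇ (and all 5 values in {1, 3, 4, 7, 8} must be used), so x₇ = 7.

x₇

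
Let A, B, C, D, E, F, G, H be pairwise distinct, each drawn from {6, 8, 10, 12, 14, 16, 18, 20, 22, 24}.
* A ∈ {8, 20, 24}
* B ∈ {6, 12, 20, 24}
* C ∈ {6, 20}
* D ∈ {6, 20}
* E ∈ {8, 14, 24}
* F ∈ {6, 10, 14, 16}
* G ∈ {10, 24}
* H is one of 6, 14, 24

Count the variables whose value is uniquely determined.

3

Among the 8 variables, 12 fits only B (and all 8 values in {6, 8, 10, 12, 14, 16, 20, 24} must be used), so B = 12.
Among the 7 still-open variables, 16 fits only F (and all 7 values in {6, 8, 10, 14, 16, 20, 24} must be used), so F = 16.
The 6 still-open variables draw from only 6 values {6, 8, 10, 14, 20, 24}, so each is used; only G can be 10, hence G = 10.
The 2 variables C and D are confined to {6, 20}, which locks those values in; drop them from A, H.
Determined: B=12, F=16, G=10. The other variables each still have more than one consistent value. That makes 3.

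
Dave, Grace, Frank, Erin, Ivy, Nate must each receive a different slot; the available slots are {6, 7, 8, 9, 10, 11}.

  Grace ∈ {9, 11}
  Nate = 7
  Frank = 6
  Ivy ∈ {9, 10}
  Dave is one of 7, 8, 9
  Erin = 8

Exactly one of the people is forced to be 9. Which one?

Frank must be 6 (only option left).
Erin must be 8 (only option left). Strike 8 from Dave.
Nate must be 7 (only option left). Strike 7 from Dave.
So 9 goes to Dave.

Dave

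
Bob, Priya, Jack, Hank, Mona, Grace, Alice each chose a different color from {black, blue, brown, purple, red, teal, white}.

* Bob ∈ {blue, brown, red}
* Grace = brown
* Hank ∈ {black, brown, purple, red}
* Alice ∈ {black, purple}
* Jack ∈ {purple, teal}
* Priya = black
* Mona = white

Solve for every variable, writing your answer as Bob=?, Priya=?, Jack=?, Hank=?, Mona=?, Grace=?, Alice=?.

Bob=blue, Priya=black, Jack=teal, Hank=red, Mona=white, Grace=brown, Alice=purple

Priya must be black (only option left). Remove black from Hank, Alice.
That leaves Mona = white.
Grace has just one choice, so Grace = brown. So Bob, Hank can't be brown.
Alice has just one choice, so Alice = purple. Strike purple from Jack, Hank.
Jack must be teal (only option left).
Hank has just one choice, so Hank = red. Eliminate red elsewhere: Bob.
Bob has just one choice, so Bob = blue.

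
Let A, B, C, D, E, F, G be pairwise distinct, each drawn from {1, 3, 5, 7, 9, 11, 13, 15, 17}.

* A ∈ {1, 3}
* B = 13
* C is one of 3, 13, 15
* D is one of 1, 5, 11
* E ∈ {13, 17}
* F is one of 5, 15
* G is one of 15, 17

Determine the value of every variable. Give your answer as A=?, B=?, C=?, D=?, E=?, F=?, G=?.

A=1, B=13, C=3, D=11, E=17, F=5, G=15

B has just one choice, so B = 13. So C, E can't be 13.
E has just one choice, so E = 17. Remove 17 from G.
G must be 15 (only option left). Strike 15 from C, F.
That leaves C = 3. Eliminate 3 elsewhere: A.
F has just one choice, so F = 5. Remove 5 from D.
That leaves A = 1. So D can't be 1.
D's domain is down to {11}, so D = 11.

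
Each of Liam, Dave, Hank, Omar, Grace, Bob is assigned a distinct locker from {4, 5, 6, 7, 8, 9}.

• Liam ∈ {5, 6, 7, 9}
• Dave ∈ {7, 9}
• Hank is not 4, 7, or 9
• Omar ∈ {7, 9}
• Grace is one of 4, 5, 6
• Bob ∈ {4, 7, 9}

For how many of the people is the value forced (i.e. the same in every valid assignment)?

2

The 6 variables together cover exactly {4, 5, 6, 7, 8, 9} — 6 values for 6 variables — and 8 appears only in Hank's list, so Hank = 8.
Dave and Omar between them cover only {7, 9} — a naked pair. Remove those values from Liam, Bob.
That leaves Bob = 4. So Grace can't be 4.
Determined: Hank=8, Bob=4. The other people each still have more than one consistent value. That makes 2.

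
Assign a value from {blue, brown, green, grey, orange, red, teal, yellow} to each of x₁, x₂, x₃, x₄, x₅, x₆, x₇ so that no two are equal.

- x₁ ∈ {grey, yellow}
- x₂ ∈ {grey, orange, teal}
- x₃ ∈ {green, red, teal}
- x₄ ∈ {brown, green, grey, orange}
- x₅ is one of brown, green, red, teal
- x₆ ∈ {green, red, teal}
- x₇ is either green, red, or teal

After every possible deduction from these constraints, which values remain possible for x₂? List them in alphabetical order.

grey, orange

The 7 variables draw from only 7 values {brown, green, grey, orange, red, teal, yellow}, so each is used; only x₁ can be yellow, hence x₁ = yellow.
x₃, x₆, x₇ between them cover only {green, red, teal} — a naked triple. Remove those values from x₂, x₄, x₅.
x₅ has just one choice, so x₅ = brown. Strike brown from x₄.
No further eliminations apply; x₂ can still be any of grey, orange.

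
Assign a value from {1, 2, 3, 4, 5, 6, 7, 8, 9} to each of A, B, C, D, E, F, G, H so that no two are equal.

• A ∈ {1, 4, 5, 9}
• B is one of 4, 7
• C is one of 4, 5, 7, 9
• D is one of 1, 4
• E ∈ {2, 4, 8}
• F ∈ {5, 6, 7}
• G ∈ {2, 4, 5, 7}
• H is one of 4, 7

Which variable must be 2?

Among the 8 variables, 6 fits only F (and all 8 values in {1, 2, 4, 5, 6, 7, 8, 9} must be used), so F = 6.
Among the 7 still-open variables, 8 fits only E (and all 7 values in {1, 2, 4, 5, 7, 8, 9} must be used), so E = 8.
The 6 still-open variables draw from only 6 values {1, 2, 4, 5, 7, 9}, so each is used; only G can be 2, hence G = 2.

G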